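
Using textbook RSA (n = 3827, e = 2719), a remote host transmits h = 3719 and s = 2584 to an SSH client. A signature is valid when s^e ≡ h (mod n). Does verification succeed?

passes

s^2 ≡ 2584^2 = 6677056 ≡ 2768
s^4 ≡ 2768^2 = 7661824 ≡ 170
s^8 ≡ 170^2 = 28900 ≡ 2111
s^16 ≡ 2111^2 = 4456321 ≡ 1693
s^32 ≡ 1693^2 = 2866249 ≡ 3653
s^64 ≡ 3653^2 = 13344409 ≡ 3487
s^128 ≡ 3487^2 = 12159169 ≡ 790
s^256 ≡ 790^2 = 624100 ≡ 299
s^512 ≡ 299^2 = 89401 ≡ 1380
s^1024 ≡ 1380^2 = 1904400 ≡ 2381
s^2048 ≡ 2381^2 = 5669161 ≡ 1374
2719 = 2048 + 512 + 128 + 16 + 8 + 4 + 2 + 1, so s^2719 ≡ 1374·1380·790·1693·2111·170·2768·2584 ≡ 3719 (mod 3827)
3719 = h, so the signature checks out.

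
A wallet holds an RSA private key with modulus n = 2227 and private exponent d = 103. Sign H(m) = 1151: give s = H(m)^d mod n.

1860

(H(m))^2 ≡ 1151^2 = 1324801 ≡ 1963
(H(m))^4 ≡ 1963^2 = 3853369 ≡ 659
(H(m))^8 ≡ 659^2 = 434281 ≡ 16
(H(m))^16 ≡ 16^2 = 256
(H(m))^32 ≡ 256^2 = 65536 ≡ 953
(H(m))^64 ≡ 953^2 = 908209 ≡ 1820
103 = 64 + 32 + 4 + 2 + 1, so (H(m))^103 ≡ 1820·953·659·1963·1151 ≡ 1860 (mod 2227)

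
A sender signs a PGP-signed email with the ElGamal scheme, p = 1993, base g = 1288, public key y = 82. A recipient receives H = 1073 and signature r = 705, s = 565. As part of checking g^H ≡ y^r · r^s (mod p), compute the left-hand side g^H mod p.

755

1288^2 = 1658944 ≡ 768
1288^4 ≡ 768^2 = 589824 ≡ 1889
1288^8 ≡ 1889^2 = 3568321 ≡ 851
1288^16 ≡ 851^2 = 724201 ≡ 742
1288^32 ≡ 742^2 = 550564 ≡ 496
1288^64 ≡ 496^2 = 246016 ≡ 877
1288^128 ≡ 877^2 = 769129 ≡ 1824
1288^256 ≡ 1824^2 = 3326976 ≡ 659
1288^512 ≡ 659^2 = 434281 ≡ 1800
1288^1024 ≡ 1800^2 = 3240000 ≡ 1375
1073 = 1024 + 32 + 16 + 1, so 1288^1073 ≡ 1375·496·742·1288 ≡ 755 (mod 1993)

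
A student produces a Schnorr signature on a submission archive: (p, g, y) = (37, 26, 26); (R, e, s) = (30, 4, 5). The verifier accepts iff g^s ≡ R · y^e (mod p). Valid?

no

g^s mod p:
Squares mod 37: 26^1≡26, 26^2≡10, 26^4≡26
5 = 4 + 1, so 26^5 ≡ 26·26 ≡ 10 (mod 37)
R · y^e mod p:
Squares mod 37: 26^1≡26, 26^2≡10, 26^4≡26
26^4 ≡ 26 (mod 37)
30·26 = 780 ≡ 3 (mod 37)
10 ≠ 3; the check fails.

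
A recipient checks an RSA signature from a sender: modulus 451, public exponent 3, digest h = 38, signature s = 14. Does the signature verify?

Squares mod 451: s^1≡14, s^2≡196
3 = 2 + 1, so s^3 ≡ 196·14 ≡ 38 (mod 451)
s^3 mod 451 = 38 matches h.

verifies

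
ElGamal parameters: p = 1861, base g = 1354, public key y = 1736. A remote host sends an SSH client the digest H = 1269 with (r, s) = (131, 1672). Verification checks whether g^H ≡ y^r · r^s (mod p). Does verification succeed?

passes

Left side g^H mod p:
Squares mod 1861: 1354^1≡1354, 1354^2≡231, 1354^4≡1253, 1354^8≡1186, 1354^16≡1541, 1354^32≡45, 1354^64≡164, 1354^128≡842, 1354^256≡1784, 1354^512≡346, 1354^1024≡612
1269 = 1024 + 128 + 64 + 32 + 16 + 4 + 1, so 1354^1269 ≡ 612·842·164·45·1541·1253·1354 ≡ 665 (mod 1861)
Right side y^r · r^s mod p:
Squares mod 1861: 1736^1≡1736, 1736^2≡737, 1736^4≡1618, 1736^8≡1358, 1736^16≡1774, 1736^32≡125, 1736^64≡737, 1736^128≡1618
131 = 128 + 2 + 1, so 1736^131 ≡ 1618·737·1736 ≡ 406 (mod 1861)
Squares mod 1861: 131^1≡131, 131^2≡412, 131^4≡393, 131^8≡1847, 131^16≡196, 131^32≡1196, 131^64≡1168, 131^128≡111, 131^256≡1155, 131^512≡1549, 131^1024≡572
1672 = 1024 + 512 + 128 + 8, so 131^1672 ≡ 572·1549·111·1847 ≡ 1253 (mod 1861)
406·1253 = 508718 ≡ 665 (mod 1861)
665 ≡ 665 (mod 1861), so the signature is genuine.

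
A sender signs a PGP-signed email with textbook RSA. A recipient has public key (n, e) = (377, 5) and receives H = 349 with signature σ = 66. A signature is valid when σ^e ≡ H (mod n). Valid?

no

σ^2 ≡ 66^2 = 4356 ≡ 209
σ^4 ≡ 209^2 = 43681 ≡ 326
5 = 4 + 1, so σ^5 ≡ 326·66 ≡ 27 (mod 377)
27 ≠ 349, so verification fails.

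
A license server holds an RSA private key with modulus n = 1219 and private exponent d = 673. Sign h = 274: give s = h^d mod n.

640

h^2 ≡ 274^2 = 75076 ≡ 717
h^4 ≡ 717^2 = 514089 ≡ 890
h^8 ≡ 890^2 = 792100 ≡ 969
h^16 ≡ 969^2 = 938961 ≡ 331
h^32 ≡ 331^2 = 109561 ≡ 1070
h^64 ≡ 1070^2 = 1144900 ≡ 259
h^128 ≡ 259^2 = 67081 ≡ 36
h^256 ≡ 36^2 = 1296 ≡ 77
h^512 ≡ 77^2 = 5929 ≡ 1053
673 = 512 + 128 + 32 + 1, so h^673 ≡ 1053·36·1070·274 ≡ 640 (mod 1219)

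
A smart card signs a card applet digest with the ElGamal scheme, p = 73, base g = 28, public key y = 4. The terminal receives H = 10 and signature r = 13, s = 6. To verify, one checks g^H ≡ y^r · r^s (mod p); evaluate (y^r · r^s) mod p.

61

4^13 mod 73 = 37
13^6 mod 73 = 49
y^r · r^s ≡ 37·49 = 1813 ≡ 61 (mod 73)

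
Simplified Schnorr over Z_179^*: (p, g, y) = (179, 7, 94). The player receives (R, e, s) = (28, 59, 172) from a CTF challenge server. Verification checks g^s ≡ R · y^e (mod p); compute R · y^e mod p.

144

Squares mod 179: 94^1≡94, 94^2≡65, 94^4≡108, 94^8≡29, 94^16≡125, 94^32≡52
59 = 32 + 16 + 8 + 2 + 1, so 94^59 ≡ 52·125·29·65·94 ≡ 133 (mod 179)
R · y^e ≡ 28·133 = 3724 ≡ 144 (mod 179)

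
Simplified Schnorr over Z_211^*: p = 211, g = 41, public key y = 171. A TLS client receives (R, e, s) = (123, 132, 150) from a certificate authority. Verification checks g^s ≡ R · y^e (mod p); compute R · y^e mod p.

171

171^2 = 29241 ≡ 123
171^4 ≡ 123^2 = 15129 ≡ 148
171^8 ≡ 148^2 = 21904 ≡ 171
171^16 ≡ 171^2 = 29241 ≡ 123
171^32 ≡ 123^2 = 15129 ≡ 148
171^64 ≡ 148^2 = 21904 ≡ 171
171^128 ≡ 171^2 = 29241 ≡ 123
132 = 128 + 4, so 171^132 ≡ 123·148 ≡ 58 (mod 211)
R · y^e ≡ 123·58 = 7134 ≡ 171 (mod 211)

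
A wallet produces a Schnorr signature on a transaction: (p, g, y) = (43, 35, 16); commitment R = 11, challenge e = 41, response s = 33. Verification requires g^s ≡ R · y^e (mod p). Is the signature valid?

valid

g^s mod p:
35^33 mod 43 = 41
R · y^e mod p:
16^41 mod 43 = 35
11·35 = 385 ≡ 41 (mod 43)
41 ≡ 41 (mod 43); signature holds.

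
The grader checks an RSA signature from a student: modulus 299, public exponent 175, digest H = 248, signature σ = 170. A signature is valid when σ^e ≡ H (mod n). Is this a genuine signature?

genuine

Squares mod 299: σ^1≡170, σ^2≡196, σ^4≡144, σ^8≡105, σ^16≡261, σ^32≡248, σ^64≡209, σ^128≡27
175 = 128 + 32 + 8 + 4 + 2 + 1, so σ^175 ≡ 27·248·105·144·196·170 ≡ 248 (mod 299)
248 = H, so the signature checks out.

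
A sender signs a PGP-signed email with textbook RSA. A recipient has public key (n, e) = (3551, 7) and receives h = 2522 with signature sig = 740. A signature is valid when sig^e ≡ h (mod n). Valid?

Squares mod 3551: sig^1≡740, sig^2≡746, sig^4≡2560
7 = 4 + 2 + 1, so sig^7 ≡ 2560·746·740 ≡ 2522 (mod 3551)
Since 2522 equals the digest 2522, verification succeeds.

yes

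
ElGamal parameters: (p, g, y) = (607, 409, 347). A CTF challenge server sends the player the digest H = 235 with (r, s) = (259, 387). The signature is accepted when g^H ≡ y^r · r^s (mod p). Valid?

Left side g^H mod p:
409^2 = 167281 ≡ 356
409^4 ≡ 356^2 = 126736 ≡ 480
409^8 ≡ 480^2 = 230400 ≡ 347
409^16 ≡ 347^2 = 120409 ≡ 223
409^32 ≡ 223^2 = 49729 ≡ 562
409^64 ≡ 562^2 = 315844 ≡ 204
409^128 ≡ 204^2 = 41616 ≡ 340
235 = 128 + 64 + 32 + 8 + 2 + 1, so 409^235 ≡ 340·204·562·347·356·409 ≡ 412 (mod 607)
Right side y^r · r^s mod p:
347^2 = 120409 ≡ 223
347^4 ≡ 223^2 = 49729 ≡ 562
347^8 ≡ 562^2 = 315844 ≡ 204
347^16 ≡ 204^2 = 41616 ≡ 340
347^32 ≡ 340^2 = 115600 ≡ 270
347^64 ≡ 270^2 = 72900 ≡ 60
347^128 ≡ 60^2 = 3600 ≡ 565
347^256 ≡ 565^2 = 319225 ≡ 550
259 = 256 + 2 + 1, so 347^259 ≡ 550·223·347 ≡ 352 (mod 607)
259^2 = 67081 ≡ 311
259^4 ≡ 311^2 = 96721 ≡ 208
259^8 ≡ 208^2 = 43264 ≡ 167
259^16 ≡ 167^2 = 27889 ≡ 574
259^32 ≡ 574^2 = 329476 ≡ 482
259^64 ≡ 482^2 = 232324 ≡ 450
259^128 ≡ 450^2 = 202500 ≡ 369
259^256 ≡ 369^2 = 136161 ≡ 193
387 = 256 + 128 + 2 + 1, so 259^387 ≡ 193·369·311·259 ≡ 384 (mod 607)
352·384 = 135168 ≡ 414 (mod 607)
412 ≠ 414, so verification fails.

no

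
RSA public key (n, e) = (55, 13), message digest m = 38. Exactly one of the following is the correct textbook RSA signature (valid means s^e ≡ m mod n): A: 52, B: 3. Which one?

B

Candidate A: 52^2 = 2704 ≡ 9; 52^4 ≡ 9^2 = 81 ≡ 26; 52^8 ≡ 26^2 = 676 ≡ 16; 13 = 8 + 4 + 1, so 52^13 ≡ 16·26·52 ≡ 17 (mod 55)
Candidate B: 3^2 = 9; 3^4 ≡ 9^2 = 81 ≡ 26; 3^8 ≡ 26^2 = 676 ≡ 16; 13 = 8 + 4 + 1, so 3^13 ≡ 16·26·3 ≡ 38 (mod 55)
  → matches m = 38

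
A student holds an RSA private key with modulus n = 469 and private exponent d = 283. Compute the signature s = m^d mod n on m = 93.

114

Squares mod 469: m^1≡93, m^2≡207, m^4≡170, m^8≡291, m^16≡261, m^32≡116, m^64≡324, m^128≡389, m^256≡303
283 = 256 + 16 + 8 + 2 + 1, so m^283 ≡ 303·261·291·207·93 ≡ 114 (mod 469)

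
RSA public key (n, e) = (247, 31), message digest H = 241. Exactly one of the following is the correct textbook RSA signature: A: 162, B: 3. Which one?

A

Candidate A: Squares mod 247: 162^1≡162, 162^2≡62, 162^4≡139, 162^8≡55, 162^16≡61; 31 = 16 + 8 + 4 + 2 + 1, so 162^31 ≡ 61·55·139·62·162 ≡ 241 (mod 247)
  → matches H = 241
Candidate B: Squares mod 247: 3^1≡3, 3^2≡9, 3^4≡81, 3^8≡139, 3^16≡55; 31 = 16 + 8 + 4 + 2 + 1, so 3^31 ≡ 55·139·81·9·3 ≡ 185 (mod 247)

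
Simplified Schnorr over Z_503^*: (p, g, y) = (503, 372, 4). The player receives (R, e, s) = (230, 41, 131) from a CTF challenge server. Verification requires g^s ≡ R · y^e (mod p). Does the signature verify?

verifies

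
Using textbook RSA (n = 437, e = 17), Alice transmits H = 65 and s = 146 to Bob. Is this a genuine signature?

Squares mod 437: s^1≡146, s^2≡340, s^4≡232, s^8≡73, s^16≡85
17 = 16 + 1, so s^17 ≡ 85·146 ≡ 174 (mod 437)
The recovered value 174 does not match the digest 65.

forged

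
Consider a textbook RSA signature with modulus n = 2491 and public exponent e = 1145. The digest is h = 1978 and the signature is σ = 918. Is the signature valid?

Squares mod 2491: σ^1≡918, σ^2≡766, σ^4≡1371, σ^8≡1427, σ^16≡1182, σ^32≡2164, σ^64≡2307, σ^128≡1473, σ^256≡68, σ^512≡2133, σ^1024≡1123
1145 = 1024 + 64 + 32 + 16 + 8 + 1, so σ^1145 ≡ 1123·2307·2164·1182·1427·918 ≡ 1978 (mod 2491)
Since 1978 equals the digest 1978, verification succeeds.

valid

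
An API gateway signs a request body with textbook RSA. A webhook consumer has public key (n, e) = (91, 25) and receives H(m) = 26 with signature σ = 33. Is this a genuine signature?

σ^2 ≡ 33^2 = 1089 ≡ 88
σ^4 ≡ 88^2 = 7744 ≡ 9
σ^8 ≡ 9^2 = 81
σ^16 ≡ 81^2 = 6561 ≡ 9
25 = 16 + 8 + 1, so σ^25 ≡ 9·81·33 ≡ 33 (mod 91)
33 ≠ 26, so verification fails.

forged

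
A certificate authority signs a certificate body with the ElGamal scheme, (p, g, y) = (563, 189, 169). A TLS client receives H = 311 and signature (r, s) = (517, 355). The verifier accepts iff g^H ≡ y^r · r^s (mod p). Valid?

no

Left side g^H mod p:
189^2 = 35721 ≡ 252
189^4 ≡ 252^2 = 63504 ≡ 448
189^8 ≡ 448^2 = 200704 ≡ 276
189^16 ≡ 276^2 = 76176 ≡ 171
189^32 ≡ 171^2 = 29241 ≡ 528
189^64 ≡ 528^2 = 278784 ≡ 99
189^128 ≡ 99^2 = 9801 ≡ 230
189^256 ≡ 230^2 = 52900 ≡ 541
311 = 256 + 32 + 16 + 4 + 2 + 1, so 189^311 ≡ 541·528·171·448·252·189 ≡ 297 (mod 563)
Right side y^r · r^s mod p:
169^2 = 28561 ≡ 411
169^4 ≡ 411^2 = 168921 ≡ 21
169^8 ≡ 21^2 = 441
169^16 ≡ 441^2 = 194481 ≡ 246
169^32 ≡ 246^2 = 60516 ≡ 275
169^64 ≡ 275^2 = 75625 ≡ 183
169^128 ≡ 183^2 = 33489 ≡ 272
169^256 ≡ 272^2 = 73984 ≡ 231
169^512 ≡ 231^2 = 53361 ≡ 439
517 = 512 + 4 + 1, so 169^517 ≡ 439·21·169 ≡ 190 (mod 563)
517^2 = 267289 ≡ 427
517^4 ≡ 427^2 = 182329 ≡ 480
517^8 ≡ 480^2 = 230400 ≡ 133
517^16 ≡ 133^2 = 17689 ≡ 236
517^32 ≡ 236^2 = 55696 ≡ 522
517^64 ≡ 522^2 = 272484 ≡ 555
517^128 ≡ 555^2 = 308025 ≡ 64
517^256 ≡ 64^2 = 4096 ≡ 155
355 = 256 + 64 + 32 + 2 + 1, so 517^355 ≡ 155·555·522·427·517 ≡ 13 (mod 563)
190·13 = 2470 ≡ 218 (mod 563)
297 ≠ 218, so verification fails.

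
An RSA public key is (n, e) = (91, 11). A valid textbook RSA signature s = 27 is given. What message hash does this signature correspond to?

27

s^2 ≡ 27^2 = 729 ≡ 1
s^4 ≡ 1^2 = 1
s^8 ≡ 1^2 = 1
11 = 8 + 2 + 1, so s^11 ≡ 1·1·27 ≡ 27 (mod 91)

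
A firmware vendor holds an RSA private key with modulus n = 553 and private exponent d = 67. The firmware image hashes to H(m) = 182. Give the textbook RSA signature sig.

182

(H(m))^2 ≡ 182^2 = 33124 ≡ 497
(H(m))^4 ≡ 497^2 = 247009 ≡ 371
(H(m))^8 ≡ 371^2 = 137641 ≡ 497
(H(m))^16 ≡ 497^2 = 247009 ≡ 371
(H(m))^32 ≡ 371^2 = 137641 ≡ 497
(H(m))^64 ≡ 497^2 = 247009 ≡ 371
67 = 64 + 2 + 1, so (H(m))^67 ≡ 371·497·182 ≡ 182 (mod 553)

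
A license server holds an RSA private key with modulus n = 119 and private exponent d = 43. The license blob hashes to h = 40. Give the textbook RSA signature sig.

h^2 ≡ 40^2 = 1600 ≡ 53
h^4 ≡ 53^2 = 2809 ≡ 72
h^8 ≡ 72^2 = 5184 ≡ 67
h^16 ≡ 67^2 = 4489 ≡ 86
h^32 ≡ 86^2 = 7396 ≡ 18
43 = 32 + 8 + 2 + 1, so h^43 ≡ 18·67·53·40 ≡ 5 (mod 119)

5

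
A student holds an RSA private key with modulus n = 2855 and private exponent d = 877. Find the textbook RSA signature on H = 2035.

Squares mod 2855: H^1≡2035, H^2≡1475, H^4≡115, H^8≡1805, H^16≡470, H^32≡1065, H^64≡790, H^128≡1710, H^256≡580, H^512≡2365
877 = 512 + 256 + 64 + 32 + 8 + 4 + 1, so H^877 ≡ 2365·580·790·1065·1805·115·2035 ≡ 730 (mod 2855)

730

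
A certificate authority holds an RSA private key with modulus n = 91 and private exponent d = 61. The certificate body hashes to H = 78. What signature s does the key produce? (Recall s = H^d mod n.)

H^2 ≡ 78^2 = 6084 ≡ 78
H^4 ≡ 78^2 = 6084 ≡ 78
H^8 ≡ 78^2 = 6084 ≡ 78
H^16 ≡ 78^2 = 6084 ≡ 78
H^32 ≡ 78^2 = 6084 ≡ 78
61 = 32 + 16 + 8 + 4 + 1, so H^61 ≡ 78·78·78·78·78 ≡ 78 (mod 91)

78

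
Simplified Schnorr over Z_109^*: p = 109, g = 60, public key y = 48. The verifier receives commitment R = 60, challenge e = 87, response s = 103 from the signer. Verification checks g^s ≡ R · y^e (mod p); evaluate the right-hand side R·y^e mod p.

Squares mod 109: 48^1≡48, 48^2≡15, 48^4≡7, 48^8≡49, 48^16≡3, 48^32≡9, 48^64≡81
87 = 64 + 16 + 4 + 2 + 1, so 48^87 ≡ 81·3·7·15·48 ≡ 105 (mod 109)
R · y^e ≡ 60·105 = 6300 ≡ 87 (mod 109)

87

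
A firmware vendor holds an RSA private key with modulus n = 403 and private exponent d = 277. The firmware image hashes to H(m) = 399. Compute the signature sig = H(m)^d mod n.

139

(H(m))^2 ≡ 399^2 = 159201 ≡ 16
(H(m))^4 ≡ 16^2 = 256
(H(m))^8 ≡ 256^2 = 65536 ≡ 250
(H(m))^16 ≡ 250^2 = 62500 ≡ 35
(H(m))^32 ≡ 35^2 = 1225 ≡ 16
(H(m))^64 ≡ 16^2 = 256
(H(m))^128 ≡ 256^2 = 65536 ≡ 250
(H(m))^256 ≡ 250^2 = 62500 ≡ 35
277 = 256 + 16 + 4 + 1, so (H(m))^277 ≡ 35·35·256·399 ≡ 139 (mod 403)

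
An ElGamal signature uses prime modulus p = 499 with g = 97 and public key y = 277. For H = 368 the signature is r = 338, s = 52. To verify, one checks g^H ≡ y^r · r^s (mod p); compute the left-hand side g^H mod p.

97^2 = 9409 ≡ 427
97^4 ≡ 427^2 = 182329 ≡ 194
97^8 ≡ 194^2 = 37636 ≡ 211
97^16 ≡ 211^2 = 44521 ≡ 110
97^32 ≡ 110^2 = 12100 ≡ 124
97^64 ≡ 124^2 = 15376 ≡ 406
97^128 ≡ 406^2 = 164836 ≡ 166
97^256 ≡ 166^2 = 27556 ≡ 111
368 = 256 + 64 + 32 + 16, so 97^368 ≡ 111·406·124·110 ≡ 104 (mod 499)

104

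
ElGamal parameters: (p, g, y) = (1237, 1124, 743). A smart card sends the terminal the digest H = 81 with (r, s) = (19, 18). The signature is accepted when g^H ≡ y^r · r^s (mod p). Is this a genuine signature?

Left side g^H mod p:
Squares mod 1237: 1124^1≡1124, 1124^2≡399, 1124^4≡865, 1124^8≡1077, 1124^16≡860, 1124^32≡1111, 1124^64≡1032
81 = 64 + 16 + 1, so 1124^81 ≡ 1032·860·1124 ≡ 15 (mod 1237)
Right side y^r · r^s mod p:
Squares mod 1237: 743^1≡743, 743^2≡347, 743^4≡420, 743^8≡746, 743^16≡1103
19 = 16 + 2 + 1, so 743^19 ≡ 1103·347·743 ≡ 159 (mod 1237)
Squares mod 1237: 19^1≡19, 19^2≡361, 19^4≡436, 19^8≡835, 19^16≡794
18 = 16 + 2, so 19^18 ≡ 794·361 ≡ 887 (mod 1237)
159·887 = 141033 ≡ 15 (mod 1237)
15 ≡ 15 (mod 1237), so the signature is genuine.

genuine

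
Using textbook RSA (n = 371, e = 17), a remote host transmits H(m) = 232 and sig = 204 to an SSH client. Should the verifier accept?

reject

sig^2 ≡ 204^2 = 41616 ≡ 64
sig^4 ≡ 64^2 = 4096 ≡ 15
sig^8 ≡ 15^2 = 225
sig^16 ≡ 225^2 = 50625 ≡ 169
17 = 16 + 1, so sig^17 ≡ 169·204 ≡ 344 (mod 371)
344 ≠ 232, so verification fails.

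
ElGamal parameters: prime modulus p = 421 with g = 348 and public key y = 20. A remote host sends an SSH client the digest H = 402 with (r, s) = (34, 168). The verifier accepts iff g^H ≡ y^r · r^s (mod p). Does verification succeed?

fails

Left side g^H mod p:
Squares mod 421: 348^1≡348, 348^2≡277, 348^4≡107, 348^8≡82, 348^16≡409, 348^32≡144, 348^64≡107, 348^128≡82, 348^256≡409
402 = 256 + 128 + 16 + 2, so 348^402 ≡ 409·82·409·277 ≡ 67 (mod 421)
Right side y^r · r^s mod p:
Squares mod 421: 20^1≡20, 20^2≡400, 20^4≡20, 20^8≡400, 20^16≡20, 20^32≡400
34 = 32 + 2, so 20^34 ≡ 400·400 ≡ 20 (mod 421)
Squares mod 421: 34^1≡34, 34^2≡314, 34^4≡82, 34^8≡409, 34^16≡144, 34^32≡107, 34^64≡82, 34^128≡409
168 = 128 + 32 + 8, so 34^168 ≡ 409·107·409 ≡ 252 (mod 421)
20·252 = 5040 ≡ 409 (mod 421)
67 ≠ 409, so verification fails.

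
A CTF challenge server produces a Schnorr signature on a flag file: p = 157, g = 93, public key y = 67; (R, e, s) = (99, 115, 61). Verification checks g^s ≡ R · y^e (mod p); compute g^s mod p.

Squares mod 157: 93^1≡93, 93^2≡14, 93^4≡39, 93^8≡108, 93^16≡46, 93^32≡75
61 = 32 + 16 + 8 + 4 + 1, so 93^61 ≡ 75·46·108·39·93 ≡ 153 (mod 157)

153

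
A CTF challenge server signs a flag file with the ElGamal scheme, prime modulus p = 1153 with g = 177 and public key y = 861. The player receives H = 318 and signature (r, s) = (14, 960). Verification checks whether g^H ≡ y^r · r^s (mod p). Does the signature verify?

Left side g^H mod p:
Squares mod 1153: 177^1≡177, 177^2≡198, 177^4≡2, 177^8≡4, 177^16≡16, 177^32≡256, 177^64≡968, 177^128≡788, 177^256≡630
318 = 256 + 32 + 16 + 8 + 4 + 2, so 177^318 ≡ 630·256·16·4·2·198 ≡ 774 (mod 1153)
Right side y^r · r^s mod p:
Squares mod 1153: 861^1≡861, 861^2≡1095, 861^4≡1058, 861^8≡954
14 = 8 + 4 + 2, so 861^14 ≡ 954·1058·1095 ≡ 13 (mod 1153)
Squares mod 1153: 14^1≡14, 14^2≡196, 14^4≡367, 14^8≡941, 14^16≡1130, 14^32≡529, 14^64≡815, 14^128≡97, 14^256≡185, 14^512≡788
960 = 512 + 256 + 128 + 64, so 14^960 ≡ 788·185·97·815 ≡ 503 (mod 1153)
13·503 = 6539 ≡ 774 (mod 1153)
774 ≡ 774 (mod 1153), so the signature is genuine.

verifies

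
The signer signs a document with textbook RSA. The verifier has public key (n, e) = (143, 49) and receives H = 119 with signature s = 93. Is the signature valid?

valid

Squares mod 143: s^1≡93, s^2≡69, s^4≡42, s^8≡48, s^16≡16, s^32≡113
49 = 32 + 16 + 1, so s^49 ≡ 113·16·93 ≡ 119 (mod 143)
s^49 mod 143 = 119 matches H.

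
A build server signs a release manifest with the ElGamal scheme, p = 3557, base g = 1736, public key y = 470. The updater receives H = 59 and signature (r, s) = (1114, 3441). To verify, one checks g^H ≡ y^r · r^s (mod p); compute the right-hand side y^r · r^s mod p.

39

Squares mod 3557: 470^1≡470, 470^2≡366, 470^4≡2347, 470^8≡2173, 470^16≡1790, 470^32≡2800, 470^64≡372, 470^128≡3218, 470^256≡1097, 470^512≡1143, 470^1024≡1030
1114 = 1024 + 64 + 16 + 8 + 2, so 470^1114 ≡ 1030·372·1790·2173·366 ≡ 667 (mod 3557)
Squares mod 3557: 1114^1≡1114, 1114^2≡3160, 1114^4≡1101, 1114^8≡2821, 1114^16≡1032, 1114^32≡1481, 1114^64≡2249, 1114^128≡3504, 1114^256≡2809, 1114^512≡1055, 1114^1024≡3241, 1114^2048≡260
3441 = 2048 + 1024 + 256 + 64 + 32 + 16 + 1, so 1114^3441 ≡ 260·3241·2809·2249·1481·1032·1114 ≡ 624 (mod 3557)
y^r · r^s ≡ 667·624 = 416208 ≡ 39 (mod 3557)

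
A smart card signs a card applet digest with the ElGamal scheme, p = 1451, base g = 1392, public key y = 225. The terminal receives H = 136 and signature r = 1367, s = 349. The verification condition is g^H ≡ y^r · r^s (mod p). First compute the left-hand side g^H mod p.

1434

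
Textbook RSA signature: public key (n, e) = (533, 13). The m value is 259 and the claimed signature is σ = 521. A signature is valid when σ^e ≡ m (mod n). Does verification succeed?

σ^2 ≡ 521^2 = 271441 ≡ 144
σ^4 ≡ 144^2 = 20736 ≡ 482
σ^8 ≡ 482^2 = 232324 ≡ 469
13 = 8 + 4 + 1, so σ^13 ≡ 469·482·521 ≡ 274 (mod 533)
The recovered value 274 does not match the digest 259.

fails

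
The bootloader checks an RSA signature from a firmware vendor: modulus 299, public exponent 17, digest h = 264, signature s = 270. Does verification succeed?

passes

s^17 mod 299 = 264
s^17 mod 299 = 264 matches h.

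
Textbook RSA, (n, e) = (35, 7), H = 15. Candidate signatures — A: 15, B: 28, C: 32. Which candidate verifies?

Candidate A: Squares mod 35: 15^1≡15, 15^2≡15, 15^4≡15; 7 = 4 + 2 + 1, so 15^7 ≡ 15·15·15 ≡ 15 (mod 35)
  → matches H = 15
Candidate B: Squares mod 35: 28^1≡28, 28^2≡14, 28^4≡21; 7 = 4 + 2 + 1, so 28^7 ≡ 21·14·28 ≡ 7 (mod 35)
Candidate C: Squares mod 35: 32^1≡32, 32^2≡9, 32^4≡11; 7 = 4 + 2 + 1, so 32^7 ≡ 11·9·32 ≡ 18 (mod 35)

A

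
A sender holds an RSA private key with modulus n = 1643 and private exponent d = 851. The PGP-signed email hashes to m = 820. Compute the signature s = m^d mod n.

m^2 ≡ 820^2 = 672400 ≡ 413
m^4 ≡ 413^2 = 170569 ≡ 1340
m^8 ≡ 1340^2 = 1795600 ≡ 1444
m^16 ≡ 1444^2 = 2085136 ≡ 169
m^32 ≡ 169^2 = 28561 ≡ 630
m^64 ≡ 630^2 = 396900 ≡ 937
m^128 ≡ 937^2 = 877969 ≡ 607
m^256 ≡ 607^2 = 368449 ≡ 417
m^512 ≡ 417^2 = 173889 ≡ 1374
851 = 512 + 256 + 64 + 16 + 2 + 1, so m^851 ≡ 1374·417·937·169·413·820 ≡ 536 (mod 1643)

536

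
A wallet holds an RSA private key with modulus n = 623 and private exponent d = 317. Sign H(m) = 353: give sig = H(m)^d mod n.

103

(H(m))^317 mod 623 = 103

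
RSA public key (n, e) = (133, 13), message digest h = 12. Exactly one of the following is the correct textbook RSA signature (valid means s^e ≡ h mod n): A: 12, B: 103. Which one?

Candidate A: Squares mod 133: 12^1≡12, 12^2≡11, 12^4≡121, 12^8≡11; 13 = 8 + 4 + 1, so 12^13 ≡ 11·121·12 ≡ 12 (mod 133)
  → matches h = 12
Candidate B: Squares mod 133: 103^1≡103, 103^2≡102, 103^4≡30, 103^8≡102; 13 = 8 + 4 + 1, so 103^13 ≡ 102·30·103 ≡ 103 (mod 133)

A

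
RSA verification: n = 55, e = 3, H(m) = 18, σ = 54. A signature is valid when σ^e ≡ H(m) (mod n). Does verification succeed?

fails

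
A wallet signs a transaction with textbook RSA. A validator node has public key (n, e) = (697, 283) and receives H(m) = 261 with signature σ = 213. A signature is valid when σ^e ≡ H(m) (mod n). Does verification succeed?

fails

σ^283 mod 697 = 389
389 ≠ 261, so verification fails.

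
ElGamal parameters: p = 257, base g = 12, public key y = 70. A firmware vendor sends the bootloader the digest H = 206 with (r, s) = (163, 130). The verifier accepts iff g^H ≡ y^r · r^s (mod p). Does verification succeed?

Left side g^H mod p:
Squares mod 257: 12^1≡12, 12^2≡144, 12^4≡176, 12^8≡136, 12^16≡249, 12^32≡64, 12^64≡241, 12^128≡256
206 = 128 + 64 + 8 + 4 + 2, so 12^206 ≡ 256·241·136·176·144 ≡ 199 (mod 257)
Right side y^r · r^s mod p:
Squares mod 257: 70^1≡70, 70^2≡17, 70^4≡32, 70^8≡253, 70^16≡16, 70^32≡256, 70^64≡1, 70^128≡1
163 = 128 + 32 + 2 + 1, so 70^163 ≡ 1·256·17·70 ≡ 95 (mod 257)
Squares mod 257: 163^1≡163, 163^2≡98, 163^4≡95, 163^8≡30, 163^16≡129, 163^32≡193, 163^64≡241, 163^128≡256
130 = 128 + 2, so 163^130 ≡ 256·98 ≡ 159 (mod 257)
95·159 = 15105 ≡ 199 (mod 257)
199 ≡ 199 (mod 257), so the signature is genuine.

passes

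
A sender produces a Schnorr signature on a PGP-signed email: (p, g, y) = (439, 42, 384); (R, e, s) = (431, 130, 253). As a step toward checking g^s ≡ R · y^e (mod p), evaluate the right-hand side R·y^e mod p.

384^2 = 147456 ≡ 391
384^4 ≡ 391^2 = 152881 ≡ 109
384^8 ≡ 109^2 = 11881 ≡ 28
384^16 ≡ 28^2 = 784 ≡ 345
384^32 ≡ 345^2 = 119025 ≡ 56
384^64 ≡ 56^2 = 3136 ≡ 63
384^128 ≡ 63^2 = 3969 ≡ 18
130 = 128 + 2, so 384^130 ≡ 18·391 ≡ 14 (mod 439)
R · y^e ≡ 431·14 = 6034 ≡ 327 (mod 439)

327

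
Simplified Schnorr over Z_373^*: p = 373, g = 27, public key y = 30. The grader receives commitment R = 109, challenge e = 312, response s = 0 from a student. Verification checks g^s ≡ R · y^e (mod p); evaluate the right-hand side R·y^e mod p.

30^312 mod 373 = 154
R · y^e ≡ 109·154 = 16786 ≡ 1 (mod 373)

1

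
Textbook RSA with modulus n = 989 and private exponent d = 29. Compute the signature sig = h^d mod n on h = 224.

h^2 ≡ 224^2 = 50176 ≡ 726
h^4 ≡ 726^2 = 527076 ≡ 928
h^8 ≡ 928^2 = 861184 ≡ 754
h^16 ≡ 754^2 = 568516 ≡ 830
29 = 16 + 8 + 4 + 1, so h^29 ≡ 830·754·928·224 ≡ 66 (mod 989)

66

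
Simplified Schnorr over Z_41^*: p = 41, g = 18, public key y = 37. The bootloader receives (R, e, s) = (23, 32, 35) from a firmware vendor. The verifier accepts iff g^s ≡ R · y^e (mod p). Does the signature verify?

does not verify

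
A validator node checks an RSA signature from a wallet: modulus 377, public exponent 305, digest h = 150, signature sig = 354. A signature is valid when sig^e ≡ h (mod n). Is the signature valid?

invalid

Squares mod 377: sig^1≡354, sig^2≡152, sig^4≡107, sig^8≡139, sig^16≡94, sig^32≡165, sig^64≡81, sig^128≡152, sig^256≡107
305 = 256 + 32 + 16 + 1, so sig^305 ≡ 107·165·94·354 ≡ 9 (mod 377)
The recovered value 9 does not match the digest 150.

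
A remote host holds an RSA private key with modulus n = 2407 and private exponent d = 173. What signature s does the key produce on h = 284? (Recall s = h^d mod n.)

1069

h^2 ≡ 284^2 = 80656 ≡ 1225
h^4 ≡ 1225^2 = 1500625 ≡ 1064
h^8 ≡ 1064^2 = 1132096 ≡ 806
h^16 ≡ 806^2 = 649636 ≡ 2153
h^32 ≡ 2153^2 = 4635409 ≡ 1934
h^64 ≡ 1934^2 = 3740356 ≡ 2285
h^128 ≡ 2285^2 = 5221225 ≡ 442
173 = 128 + 32 + 8 + 4 + 1, so h^173 ≡ 442·1934·806·1064·284 ≡ 1069 (mod 2407)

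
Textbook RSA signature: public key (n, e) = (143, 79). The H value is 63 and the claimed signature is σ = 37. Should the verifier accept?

σ^2 ≡ 37^2 = 1369 ≡ 82
σ^4 ≡ 82^2 = 6724 ≡ 3
σ^8 ≡ 3^2 = 9
σ^16 ≡ 9^2 = 81
σ^32 ≡ 81^2 = 6561 ≡ 126
σ^64 ≡ 126^2 = 15876 ≡ 3
79 = 64 + 8 + 4 + 2 + 1, so σ^79 ≡ 3·9·3·82·37 ≡ 80 (mod 143)
The recovered value 80 does not match the digest 63.

reject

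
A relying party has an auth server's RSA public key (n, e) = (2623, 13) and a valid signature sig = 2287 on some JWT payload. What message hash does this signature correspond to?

715

sig^2 ≡ 2287^2 = 5230369 ≡ 107
sig^4 ≡ 107^2 = 11449 ≡ 957
sig^8 ≡ 957^2 = 915849 ≡ 422
13 = 8 + 4 + 1, so sig^13 ≡ 422·957·2287 ≡ 715 (mod 2623)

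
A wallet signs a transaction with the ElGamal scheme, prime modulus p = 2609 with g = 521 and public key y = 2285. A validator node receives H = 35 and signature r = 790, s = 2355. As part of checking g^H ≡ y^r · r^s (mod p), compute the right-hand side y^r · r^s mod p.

2285^2 = 5221225 ≡ 616
2285^4 ≡ 616^2 = 379456 ≡ 1151
2285^8 ≡ 1151^2 = 1324801 ≡ 2038
2285^16 ≡ 2038^2 = 4153444 ≡ 2525
2285^32 ≡ 2525^2 = 6375625 ≡ 1838
2285^64 ≡ 1838^2 = 3378244 ≡ 2198
2285^128 ≡ 2198^2 = 4831204 ≡ 1945
2285^256 ≡ 1945^2 = 3783025 ≡ 2584
2285^512 ≡ 2584^2 = 6677056 ≡ 625
790 = 512 + 256 + 16 + 4 + 2, so 2285^790 ≡ 625·2584·2525·1151·616 ≡ 242 (mod 2609)
790^2 = 624100 ≡ 549
790^4 ≡ 549^2 = 301401 ≡ 1366
790^8 ≡ 1366^2 = 1865956 ≡ 521
790^16 ≡ 521^2 = 271441 ≡ 105
790^32 ≡ 105^2 = 11025 ≡ 589
790^64 ≡ 589^2 = 346921 ≡ 2533
790^128 ≡ 2533^2 = 6416089 ≡ 558
790^256 ≡ 558^2 = 311364 ≡ 893
790^512 ≡ 893^2 = 797449 ≡ 1704
790^1024 ≡ 1704^2 = 2903616 ≡ 2408
790^2048 ≡ 2408^2 = 5798464 ≡ 1266
2355 = 2048 + 256 + 32 + 16 + 2 + 1, so 790^2355 ≡ 1266·893·589·105·549·790 ≡ 1070 (mod 2609)
y^r · r^s ≡ 242·1070 = 258940 ≡ 649 (mod 2609)

649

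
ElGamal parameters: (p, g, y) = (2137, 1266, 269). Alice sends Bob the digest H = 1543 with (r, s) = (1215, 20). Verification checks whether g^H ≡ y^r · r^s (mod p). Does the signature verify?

verifies

Left side g^H mod p:
1266^2 = 1602756 ≡ 6
1266^4 ≡ 6^2 = 36
1266^8 ≡ 36^2 = 1296
1266^16 ≡ 1296^2 = 1679616 ≡ 2071
1266^32 ≡ 2071^2 = 4289041 ≡ 82
1266^64 ≡ 82^2 = 6724 ≡ 313
1266^128 ≡ 313^2 = 97969 ≡ 1804
1266^256 ≡ 1804^2 = 3254416 ≡ 1902
1266^512 ≡ 1902^2 = 3617604 ≡ 1800
1266^1024 ≡ 1800^2 = 3240000 ≡ 308
1543 = 1024 + 512 + 4 + 2 + 1, so 1266^1543 ≡ 308·1800·36·6·1266 ≡ 1435 (mod 2137)
Right side y^r · r^s mod p:
269^2 = 72361 ≡ 1840
269^4 ≡ 1840^2 = 3385600 ≡ 592
269^8 ≡ 592^2 = 350464 ≡ 2133
269^16 ≡ 2133^2 = 4549689 ≡ 16
269^32 ≡ 16^2 = 256
269^64 ≡ 256^2 = 65536 ≡ 1426
269^128 ≡ 1426^2 = 2033476 ≡ 1189
269^256 ≡ 1189^2 = 1413721 ≡ 1164
269^512 ≡ 1164^2 = 1354896 ≡ 38
269^1024 ≡ 38^2 = 1444
1215 = 1024 + 128 + 32 + 16 + 8 + 4 + 2 + 1, so 269^1215 ≡ 1444·1189·256·16·2133·592·1840·269 ≡ 881 (mod 2137)
1215^2 = 1476225 ≡ 1695
1215^4 ≡ 1695^2 = 2873025 ≡ 897
1215^8 ≡ 897^2 = 804609 ≡ 1097
1215^16 ≡ 1097^2 = 1203409 ≡ 278
20 = 16 + 4, so 1215^20 ≡ 278·897 ≡ 1474 (mod 2137)
881·1474 = 1298594 ≡ 1435 (mod 2137)
1435 ≡ 1435 (mod 2137), so the signature is genuine.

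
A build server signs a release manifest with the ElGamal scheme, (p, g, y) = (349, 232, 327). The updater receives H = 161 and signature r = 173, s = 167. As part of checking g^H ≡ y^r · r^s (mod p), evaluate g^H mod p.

119

232^2 = 53824 ≡ 78
232^4 ≡ 78^2 = 6084 ≡ 151
232^8 ≡ 151^2 = 22801 ≡ 116
232^16 ≡ 116^2 = 13456 ≡ 194
232^32 ≡ 194^2 = 37636 ≡ 293
232^64 ≡ 293^2 = 85849 ≡ 344
232^128 ≡ 344^2 = 118336 ≡ 25
161 = 128 + 32 + 1, so 232^161 ≡ 25·293·232 ≡ 119 (mod 349)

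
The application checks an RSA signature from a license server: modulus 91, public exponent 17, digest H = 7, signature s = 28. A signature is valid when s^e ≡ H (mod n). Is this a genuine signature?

forged

s^17 mod 91 = 84
s^17 mod 91 = 84, but H = 7.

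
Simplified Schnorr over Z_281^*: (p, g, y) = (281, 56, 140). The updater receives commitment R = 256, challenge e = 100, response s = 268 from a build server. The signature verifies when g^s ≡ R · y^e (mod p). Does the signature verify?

verifies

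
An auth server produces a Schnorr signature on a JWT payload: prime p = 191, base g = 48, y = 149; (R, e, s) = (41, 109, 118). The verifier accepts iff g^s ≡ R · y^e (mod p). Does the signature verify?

does not verify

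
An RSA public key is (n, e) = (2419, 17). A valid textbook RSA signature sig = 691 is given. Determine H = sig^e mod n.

876

sig^2 ≡ 691^2 = 477481 ≡ 938
sig^4 ≡ 938^2 = 879844 ≡ 1747
sig^8 ≡ 1747^2 = 3052009 ≡ 1650
sig^16 ≡ 1650^2 = 2722500 ≡ 1125
17 = 16 + 1, so sig^17 ≡ 1125·691 ≡ 876 (mod 2419)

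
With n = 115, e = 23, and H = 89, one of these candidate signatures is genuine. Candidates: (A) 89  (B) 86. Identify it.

Candidate A: Squares mod 115: 89^1≡89, 89^2≡101, 89^4≡81, 89^8≡6, 89^16≡36; 23 = 16 + 4 + 2 + 1, so 89^23 ≡ 36·81·101·89 ≡ 89 (mod 115)
  → matches H = 89
Candidate B: Squares mod 115: 86^1≡86, 86^2≡36, 86^4≡31, 86^8≡41, 86^16≡71; 23 = 16 + 4 + 2 + 1, so 86^23 ≡ 71·31·36·86 ≡ 86 (mod 115)

A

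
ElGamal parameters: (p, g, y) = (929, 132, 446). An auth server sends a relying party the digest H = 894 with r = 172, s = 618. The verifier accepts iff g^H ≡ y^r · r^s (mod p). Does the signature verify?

verifies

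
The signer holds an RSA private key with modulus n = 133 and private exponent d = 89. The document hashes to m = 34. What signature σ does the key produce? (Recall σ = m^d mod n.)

90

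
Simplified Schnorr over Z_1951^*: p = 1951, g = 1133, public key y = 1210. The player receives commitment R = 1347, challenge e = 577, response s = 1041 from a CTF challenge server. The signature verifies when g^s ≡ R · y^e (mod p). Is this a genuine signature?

g^s mod p:
Squares mod 1951: 1133^1≡1133, 1133^2≡1882, 1133^4≡859, 1133^8≡403, 1133^16≡476, 1133^32≡260, 1133^64≡1266, 1133^128≡985, 1133^256≡578, 1133^512≡463, 1133^1024≡1710
1041 = 1024 + 16 + 1, so 1133^1041 ≡ 1710·476·1133 ≡ 441 (mod 1951)
R · y^e mod p:
Squares mod 1951: 1210^1≡1210, 1210^2≡850, 1210^4≡630, 1210^8≡847, 1210^16≡1392, 1210^32≡321, 1210^64≡1589, 1210^128≡327, 1210^256≡1575, 1210^512≡904
577 = 512 + 64 + 1, so 1210^577 ≡ 904·1589·1210 ≡ 978 (mod 1951)
1347·978 = 1317366 ≡ 441 (mod 1951)
441 ≡ 441 (mod 1951); signature holds.

genuine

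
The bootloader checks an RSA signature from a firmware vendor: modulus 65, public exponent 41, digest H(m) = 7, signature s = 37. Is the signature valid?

s^2 ≡ 37^2 = 1369 ≡ 4
s^4 ≡ 4^2 = 16
s^8 ≡ 16^2 = 256 ≡ 61
s^16 ≡ 61^2 = 3721 ≡ 16
s^32 ≡ 16^2 = 256 ≡ 61
41 = 32 + 8 + 1, so s^41 ≡ 61·61·37 ≡ 7 (mod 65)
7 = H(m), so the signature checks out.

valid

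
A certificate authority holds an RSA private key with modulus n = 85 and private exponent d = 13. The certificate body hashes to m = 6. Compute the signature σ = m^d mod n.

61

m^13 mod 85 = 61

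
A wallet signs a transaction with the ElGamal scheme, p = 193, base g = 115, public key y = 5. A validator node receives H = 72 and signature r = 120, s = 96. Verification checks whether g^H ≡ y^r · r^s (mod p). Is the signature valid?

Left side g^H mod p:
Squares mod 193: 115^1≡115, 115^2≡101, 115^4≡165, 115^8≡12, 115^16≡144, 115^32≡85, 115^64≡84
72 = 64 + 8, so 115^72 ≡ 84·12 ≡ 43 (mod 193)
Right side y^r · r^s mod p:
Squares mod 193: 5^1≡5, 5^2≡25, 5^4≡46, 5^8≡186, 5^16≡49, 5^32≡85, 5^64≡84
120 = 64 + 32 + 16 + 8, so 5^120 ≡ 84·85·49·186 ≡ 150 (mod 193)
Squares mod 193: 120^1≡120, 120^2≡118, 120^4≡28, 120^8≡12, 120^16≡144, 120^32≡85, 120^64≡84
96 = 64 + 32, so 120^96 ≡ 84·85 ≡ 192 (mod 193)
150·192 = 28800 ≡ 43 (mod 193)
43 ≡ 43 (mod 193), so the signature is genuine.

valid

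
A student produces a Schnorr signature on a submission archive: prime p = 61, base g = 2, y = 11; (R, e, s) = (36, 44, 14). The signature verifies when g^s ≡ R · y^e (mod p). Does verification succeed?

g^s mod p:
Squares mod 61: 2^1≡2, 2^2≡4, 2^4≡16, 2^8≡12
14 = 8 + 4 + 2, so 2^14 ≡ 12·16·4 ≡ 36 (mod 61)
R · y^e mod p:
Squares mod 61: 11^1≡11, 11^2≡60, 11^4≡1, 11^8≡1, 11^16≡1, 11^32≡1
44 = 32 + 8 + 4, so 11^44 ≡ 1·1·1 ≡ 1 (mod 61)
36·1 = 36 ≡ 36 (mod 61)
36 ≡ 36 (mod 61); signature holds.

passes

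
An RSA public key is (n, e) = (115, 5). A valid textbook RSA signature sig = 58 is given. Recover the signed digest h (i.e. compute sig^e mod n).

sig^5 mod 115 = 18

18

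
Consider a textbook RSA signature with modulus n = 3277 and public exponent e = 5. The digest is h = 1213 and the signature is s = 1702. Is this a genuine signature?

Squares mod 3277: s^1≡1702, s^2≡3213, s^4≡819
5 = 4 + 1, so s^5 ≡ 819·1702 ≡ 1213 (mod 3277)
1213 = h, so the signature checks out.

genuine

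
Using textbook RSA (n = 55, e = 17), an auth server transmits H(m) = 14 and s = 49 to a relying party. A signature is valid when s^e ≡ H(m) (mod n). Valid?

yes

s^2 ≡ 49^2 = 2401 ≡ 36
s^4 ≡ 36^2 = 1296 ≡ 31
s^8 ≡ 31^2 = 961 ≡ 26
s^16 ≡ 26^2 = 676 ≡ 16
17 = 16 + 1, so s^17 ≡ 16·49 ≡ 14 (mod 55)
Since 14 equals the digest 14, verification succeeds.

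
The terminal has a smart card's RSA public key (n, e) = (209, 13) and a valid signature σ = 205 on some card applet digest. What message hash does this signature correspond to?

200

Squares mod 209: σ^1≡205, σ^2≡16, σ^4≡47, σ^8≡119
13 = 8 + 4 + 1, so σ^13 ≡ 119·47·205 ≡ 200 (mod 209)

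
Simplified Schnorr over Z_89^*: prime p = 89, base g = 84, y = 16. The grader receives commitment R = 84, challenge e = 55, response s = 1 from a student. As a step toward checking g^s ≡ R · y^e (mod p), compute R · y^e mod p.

16^2 = 256 ≡ 78
16^4 ≡ 78^2 = 6084 ≡ 32
16^8 ≡ 32^2 = 1024 ≡ 45
16^16 ≡ 45^2 = 2025 ≡ 67
16^32 ≡ 67^2 = 4489 ≡ 39
55 = 32 + 16 + 4 + 2 + 1, so 16^55 ≡ 39·67·32·78·16 ≡ 1 (mod 89)
R · y^e ≡ 84·1 = 84 ≡ 84 (mod 89)

84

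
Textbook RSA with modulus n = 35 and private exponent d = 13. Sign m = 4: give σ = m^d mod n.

4

m^2 ≡ 4^2 = 16
m^4 ≡ 16^2 = 256 ≡ 11
m^8 ≡ 11^2 = 121 ≡ 16
13 = 8 + 4 + 1, so m^13 ≡ 16·11·4 ≡ 4 (mod 35)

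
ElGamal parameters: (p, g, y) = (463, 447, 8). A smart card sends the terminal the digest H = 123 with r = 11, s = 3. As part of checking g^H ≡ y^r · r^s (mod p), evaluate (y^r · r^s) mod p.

87

Squares mod 463: 8^1≡8, 8^2≡64, 8^4≡392, 8^8≡411
11 = 8 + 2 + 1, so 8^11 ≡ 411·64·8 ≡ 230 (mod 463)
Squares mod 463: 11^1≡11, 11^2≡121
3 = 2 + 1, so 11^3 ≡ 121·11 ≡ 405 (mod 463)
y^r · r^s ≡ 230·405 = 93150 ≡ 87 (mod 463)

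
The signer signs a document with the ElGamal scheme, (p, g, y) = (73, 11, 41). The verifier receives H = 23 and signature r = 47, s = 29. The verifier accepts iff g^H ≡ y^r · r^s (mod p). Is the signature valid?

Left side g^H mod p:
11^23 mod 73 = 14
Right side y^r · r^s mod p:
41^47 mod 73 = 71
47^29 mod 73 = 29
71·29 = 2059 ≡ 15 (mod 73)
14 ≠ 15, so verification fails.

invalid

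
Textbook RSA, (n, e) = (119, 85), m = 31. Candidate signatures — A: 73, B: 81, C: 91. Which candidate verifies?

A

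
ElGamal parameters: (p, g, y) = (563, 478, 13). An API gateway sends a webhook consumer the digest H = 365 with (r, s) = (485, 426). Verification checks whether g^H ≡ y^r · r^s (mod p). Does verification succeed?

Left side g^H mod p:
Squares mod 563: 478^1≡478, 478^2≡469, 478^4≡391, 478^8≡308, 478^16≡280, 478^32≡143, 478^64≡181, 478^128≡107, 478^256≡189
365 = 256 + 64 + 32 + 8 + 4 + 1, so 478^365 ≡ 189·181·143·308·391·478 ≡ 532 (mod 563)
Right side y^r · r^s mod p:
Squares mod 563: 13^1≡13, 13^2≡169, 13^4≡411, 13^8≡21, 13^16≡441, 13^32≡246, 13^64≡275, 13^128≡183, 13^256≡272
485 = 256 + 128 + 64 + 32 + 4 + 1, so 13^485 ≡ 272·183·275·246·411·13 ≡ 12 (mod 563)
Squares mod 563: 485^1≡485, 485^2≡454, 485^4≡58, 485^8≡549, 485^16≡196, 485^32≡132, 485^64≡534, 485^128≡278, 485^256≡153
426 = 256 + 128 + 32 + 8 + 2, so 485^426 ≡ 153·278·132·549·454 ≡ 23 (mod 563)
12·23 = 276 ≡ 276 (mod 563)
532 ≠ 276, so verification fails.

fails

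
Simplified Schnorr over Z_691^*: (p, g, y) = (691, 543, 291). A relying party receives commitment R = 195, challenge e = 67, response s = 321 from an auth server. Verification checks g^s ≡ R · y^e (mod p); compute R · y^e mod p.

87

Squares mod 691: 291^1≡291, 291^2≡379, 291^4≡604, 291^8≡659, 291^16≡333, 291^32≡329, 291^64≡445
67 = 64 + 2 + 1, so 291^67 ≡ 445·379·291 ≡ 330 (mod 691)
R · y^e ≡ 195·330 = 64350 ≡ 87 (mod 691)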